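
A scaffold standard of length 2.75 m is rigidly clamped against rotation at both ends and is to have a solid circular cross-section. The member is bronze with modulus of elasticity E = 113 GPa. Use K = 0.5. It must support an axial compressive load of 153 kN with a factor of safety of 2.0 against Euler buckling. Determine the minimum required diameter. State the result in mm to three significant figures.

Required P_cr = n·P = 2.0 × 153 = 306.0 kN
L_e = K·L = 0.5 × 2.75 = 1.375 m
Required I = P_cr·L_e²/(π²E) = 3.060×10^5 × 1.375² / (π² × 1.13×10^11) = 5.187×10^-7 m⁴
I_req = 5.187×10^5 mm⁴
Solid circle: I = πd⁴/64  ⇒  d = (64I/π)^(1/4) = (64×5.187×10^5/π)^(1/4) = 57.0 mm

d ≈ 57.0 mm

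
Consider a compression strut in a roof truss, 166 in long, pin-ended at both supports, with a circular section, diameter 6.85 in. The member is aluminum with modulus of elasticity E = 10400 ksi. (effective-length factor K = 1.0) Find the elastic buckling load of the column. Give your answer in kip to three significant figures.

I = πd⁴/64 = π×6.85⁴/64 = 108.1 in⁴
Effective length L_e = K·L = 1 × 166 = 166.0 in
P_cr = π²EI / L_e² = π² × 10400×10³ × 108.1 / 166.0² = 4.026×10^5 lb

P_cr ≈ 403 kip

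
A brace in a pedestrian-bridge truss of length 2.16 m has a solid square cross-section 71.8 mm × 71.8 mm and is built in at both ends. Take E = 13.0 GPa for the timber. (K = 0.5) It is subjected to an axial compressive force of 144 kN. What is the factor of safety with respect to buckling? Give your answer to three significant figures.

n ≈ 1.69

I = a⁴/12 = 71.8⁴/12 = 2.215×10^6 mm⁴
I = 2.215×10^6 mm⁴ = 2.215×10^-6 m⁴
Effective length L_e = K·L = 0.5 × 2.16 = 1.080 m
P_cr = π²EI / L_e² = π² × 13.0×10⁹ × 2.215×10^-6 / 1.080² = 2.436×10^5 N
Factor of safety n = P_cr / P = 243.62 / 144 = 1.69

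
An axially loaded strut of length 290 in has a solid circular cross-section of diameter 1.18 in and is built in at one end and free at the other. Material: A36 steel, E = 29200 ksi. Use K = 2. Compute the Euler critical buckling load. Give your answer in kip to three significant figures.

P_cr ≈ 0.0815 kip

I = πd⁴/64 = π×1.18⁴/64 = 9.517×10^-2 in⁴
Effective length L_e = K·L = 2 × 290 = 580.0 in
P_cr = π²EI / L_e² = π² × 29200×10³ × 9.517×10^-2 / 580.0² = 81.53 lb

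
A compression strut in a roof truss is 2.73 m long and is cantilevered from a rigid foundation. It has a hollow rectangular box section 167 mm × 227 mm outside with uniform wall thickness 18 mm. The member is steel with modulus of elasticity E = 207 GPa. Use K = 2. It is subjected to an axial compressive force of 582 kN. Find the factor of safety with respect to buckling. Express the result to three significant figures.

Inner dimensions: h_i = 227 − 2×18 = 191.0 mm, b_i = 167 − 2×18 = 131.0 mm
Weak-axis I_min = (h_o·b_o³ − h_i·b_i³)/12 with b_o = 167, b_i = 131.0 mm (shorter outer/inner sides).
I_min = (227×167³ − 191.0×131.0³)/12 = 5.232×10^7 mm⁴
I = 5.232×10^7 mm⁴ = 5.232×10^-5 m⁴
Effective length L_e = K·L = 2 × 2.73 = 5.460 m
P_cr = π²EI / L_e² = π² × 207×10⁹ × 5.232×10^-5 / 5.460² = 3.586×10^6 N
Factor of safety n = P_cr / P = 3585.6 / 582 = 6.16

n ≈ 6.16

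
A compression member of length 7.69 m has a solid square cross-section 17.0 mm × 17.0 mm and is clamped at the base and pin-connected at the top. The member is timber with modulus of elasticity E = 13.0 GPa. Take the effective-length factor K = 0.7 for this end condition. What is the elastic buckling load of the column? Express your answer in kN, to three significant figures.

P_cr ≈ 0.0308 kN

I = a⁴/12 = 17.0⁴/12 = 6.960×10^3 mm⁴
I = 6.960×10^3 mm⁴ = 6.960×10^-9 m⁴
Effective length L_e = K·L = 0.7 × 7.69 = 5.383 m
P_cr = π²EI / L_e² = π² × 13.0×10⁹ × 6.960×10^-9 / 5.383² = 30.82 N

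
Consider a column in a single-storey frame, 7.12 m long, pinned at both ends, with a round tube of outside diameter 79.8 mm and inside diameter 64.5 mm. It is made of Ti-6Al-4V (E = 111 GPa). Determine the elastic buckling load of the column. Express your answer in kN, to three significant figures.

d_o = 79.8 mm, d_i = 64.5 mm
I = π(d_o⁴ − d_i⁴)/64 = π(79.8⁴ − 64.50⁴)/64 = 1.141×10^6 mm⁴
I = 1.141×10^6 mm⁴ = 1.141×10^-6 m⁴
Effective length L_e = K·L = 1 × 7.12 = 7.120 m
P_cr = π²EI / L_e² = π² × 111×10⁹ × 1.141×10^-6 / 7.120² = 2.466×10^4 N

P_cr ≈ 24.7 kN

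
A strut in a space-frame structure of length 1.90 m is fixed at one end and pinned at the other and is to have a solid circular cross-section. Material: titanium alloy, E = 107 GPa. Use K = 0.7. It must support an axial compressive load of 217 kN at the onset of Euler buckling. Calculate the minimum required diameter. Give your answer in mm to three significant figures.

L_e = K·L = 0.7 × 1.90 = 1.330 m
Required I = P_cr·L_e²/(π²E) = 2.170×10^5 × 1.330² / (π² × 1.07×10^11) = 3.635×10^-7 m⁴
I_req = 3.635×10^5 mm⁴
Solid circle: I = πd⁴/64  ⇒  d = (64I/π)^(1/4) = (64×3.635×10^5/π)^(1/4) = 52.2 mm

d ≈ 52.2 mm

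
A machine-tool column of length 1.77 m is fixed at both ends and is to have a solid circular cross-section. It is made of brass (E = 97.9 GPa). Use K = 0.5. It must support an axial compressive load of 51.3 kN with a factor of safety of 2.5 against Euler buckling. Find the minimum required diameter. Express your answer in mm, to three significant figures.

d ≈ 38.1 mm

Required P_cr = n·P = 2.5 × 51.3 = 128.2 kN
L_e = K·L = 0.5 × 1.77 = 0.8850 m
Required I = P_cr·L_e²/(π²E) = 1.282×10^5 × 0.8850² / (π² × 9.79×10^10) = 1.040×10^-7 m⁴
I_req = 1.040×10^5 mm⁴
Solid circle: I = πd⁴/64  ⇒  d = (64I/π)^(1/4) = (64×1.040×10^5/π)^(1/4) = 38.1 mm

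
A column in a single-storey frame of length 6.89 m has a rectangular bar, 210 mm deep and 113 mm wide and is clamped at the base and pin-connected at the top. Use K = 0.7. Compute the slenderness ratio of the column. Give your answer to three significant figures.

For a rectangle r_min = b/√12 = 113/√12 = 32.62 mm
L_e = K·L = 0.7 × 6.89 m = 4.823 m = 4823.0 mm
λ = L_e / r_min = 4823.0 / 32.62 = 148

λ ≈ 148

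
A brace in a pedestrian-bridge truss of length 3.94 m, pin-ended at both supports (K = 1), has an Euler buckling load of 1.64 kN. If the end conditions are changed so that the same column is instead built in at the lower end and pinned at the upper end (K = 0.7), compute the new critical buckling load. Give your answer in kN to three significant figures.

P_cr ∝ 1/K², so P_cr,new = P_cr,old × (K_old/K_new)² = 1.64 × (1/0.7)²
= 1.64 × 2.041 = 3.35 kN

P_cr ≈ 3.35 kN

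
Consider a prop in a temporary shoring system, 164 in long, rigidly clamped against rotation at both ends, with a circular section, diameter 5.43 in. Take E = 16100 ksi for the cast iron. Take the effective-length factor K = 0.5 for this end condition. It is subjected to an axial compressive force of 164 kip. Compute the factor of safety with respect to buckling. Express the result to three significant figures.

I = πd⁴/64 = π×5.43⁴/64 = 42.67 in⁴
Effective length L_e = K·L = 0.5 × 164 = 82.00 in
P_cr = π²EI / L_e² = π² × 16100×10³ × 42.67 / 82.00² = 1.008×10^6 lb
Factor of safety n = P_cr / P = 1008.5 / 164 = 6.15

n ≈ 6.15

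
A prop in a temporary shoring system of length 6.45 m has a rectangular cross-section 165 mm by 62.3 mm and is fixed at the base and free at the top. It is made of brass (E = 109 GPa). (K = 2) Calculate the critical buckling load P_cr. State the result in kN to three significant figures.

Buckling occurs about the weak axis: I_min = h·b³/12 with b = 62.3 mm (the shorter side).
I_min = 165×62.3³/12 = 3.325×10^6 mm⁴
I = 3.325×10^6 mm⁴ = 3.325×10^-6 m⁴
Effective length L_e = K·L = 2 × 6.45 = 12.90 m
P_cr = π²EI / L_e² = π² × 109×10⁹ × 3.325×10^-6 / 12.90² = 2.149×10^4 N

P_cr ≈ 21.5 kN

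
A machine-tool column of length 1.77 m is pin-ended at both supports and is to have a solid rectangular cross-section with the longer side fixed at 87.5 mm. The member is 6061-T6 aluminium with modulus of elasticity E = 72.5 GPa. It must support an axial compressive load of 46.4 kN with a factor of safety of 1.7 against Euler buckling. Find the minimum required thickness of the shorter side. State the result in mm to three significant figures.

Required P_cr = n·P = 1.7 × 46.4 = 78.88 kN
L_e = K·L = 1 × 1.77 = 1.770 m
Required I = P_cr·L_e²/(π²E) = 7.888×10^4 × 1.770² / (π² × 7.25×10^10) = 3.454×10^-7 m⁴
I_req = 3.454×10^5 mm⁴
Rectangle, weak axis: I_min = h·b³/12 with h = 87.5 mm fixed  ⇒  b = (12I/h)^(1/3) = 36.2 mm

b ≈ 36.2 mm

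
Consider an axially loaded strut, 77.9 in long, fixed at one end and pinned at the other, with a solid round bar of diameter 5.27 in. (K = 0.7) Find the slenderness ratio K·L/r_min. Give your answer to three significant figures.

λ ≈ 41.4

I = πd⁴/64 = π×5.27⁴/64 = 37.86 in⁴
A = 21.81 in²;  r_min = √(I/A) = √(37.86/21.81) = 1.318 in
L_e = K·L = 0.7 × 77.9 = 54.53 in
λ = L_e / r_min = 54.530 / 1.318 = 41.4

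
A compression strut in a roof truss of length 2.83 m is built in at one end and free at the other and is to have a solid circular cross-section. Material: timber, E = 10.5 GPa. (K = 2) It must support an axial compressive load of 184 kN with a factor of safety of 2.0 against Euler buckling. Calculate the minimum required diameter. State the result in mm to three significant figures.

d ≈ 219 mm

Required P_cr = n·P = 2.0 × 184 = 368.0 kN
L_e = K·L = 2 × 2.83 = 5.660 m
Required I = P_cr·L_e²/(π²E) = 3.680×10^5 × 5.660² / (π² × 1.05×10^10) = 1.138×10^-4 m⁴
I_req = 1.138×10^8 mm⁴
Solid circle: I = πd⁴/64  ⇒  d = (64I/π)^(1/4) = (64×1.138×10^8/π)^(1/4) = 219 mm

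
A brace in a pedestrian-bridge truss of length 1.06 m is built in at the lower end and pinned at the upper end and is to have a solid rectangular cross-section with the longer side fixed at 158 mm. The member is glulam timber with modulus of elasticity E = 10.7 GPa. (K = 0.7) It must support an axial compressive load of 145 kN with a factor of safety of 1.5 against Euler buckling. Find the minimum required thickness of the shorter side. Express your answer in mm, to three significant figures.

Required P_cr = n·P = 1.5 × 145 = 217.5 kN
L_e = K·L = 0.7 × 1.06 = 0.7420 m
Required I = P_cr·L_e²/(π²E) = 2.175×10^5 × 0.7420² / (π² × 1.07×10^10) = 1.134×10^-6 m⁴
I_req = 1.134×10^6 mm⁴
Rectangle, weak axis: I_min = h·b³/12 with h = 158 mm fixed  ⇒  b = (12I/h)^(1/3) = 44.2 mm

b ≈ 44.2 mm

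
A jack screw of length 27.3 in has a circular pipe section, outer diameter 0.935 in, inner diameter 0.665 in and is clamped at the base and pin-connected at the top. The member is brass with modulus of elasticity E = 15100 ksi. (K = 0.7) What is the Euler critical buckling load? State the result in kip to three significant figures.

P_cr ≈ 11.4 kip

d_o = 0.935 in, d_i = 0.665 in
I = π(d_o⁴ − d_i⁴)/64 = π(0.935⁴ − 0.6650⁴)/64 = 2.792×10^-2 in⁴
Effective length L_e = K·L = 0.7 × 27.3 = 19.11 in
P_cr = π²EI / L_e² = π² × 15100×10³ × 2.792×10^-2 / 19.11² = 1.139×10^4 lb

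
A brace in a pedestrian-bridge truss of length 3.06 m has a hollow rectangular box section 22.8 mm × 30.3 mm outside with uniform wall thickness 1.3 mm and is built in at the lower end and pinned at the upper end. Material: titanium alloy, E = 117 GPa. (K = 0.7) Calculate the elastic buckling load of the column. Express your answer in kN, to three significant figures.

Inner dimensions: h_i = 30.3 − 2×1.3 = 27.70 mm, b_i = 22.8 − 2×1.3 = 20.20 mm
Weak-axis I_min = (h_o·b_o³ − h_i·b_i³)/12 with b_o = 22.8, b_i = 20.20 mm (shorter outer/inner sides).
I_min = (30.3×22.8³ − 27.70×20.20³)/12 = 1.090×10^4 mm⁴
I = 1.090×10^4 mm⁴ = 1.090×10^-8 m⁴
Effective length L_e = K·L = 0.7 × 3.06 = 2.142 m
P_cr = π²EI / L_e² = π² × 117×10⁹ × 1.090×10^-8 / 2.142² = 2.744×10^3 N

P_cr ≈ 2.74 kN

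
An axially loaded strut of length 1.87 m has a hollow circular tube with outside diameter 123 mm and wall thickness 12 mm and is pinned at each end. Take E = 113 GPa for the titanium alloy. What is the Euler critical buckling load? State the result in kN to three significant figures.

P_cr ≈ 2080 kN

Inner diameter d_i = 123 − 2×12 = 99.00 mm
I = π(d_o⁴ − d_i⁴)/64 = π(123⁴ − 99.00⁴)/64 = 6.520×10^6 mm⁴
I = 6.520×10^6 mm⁴ = 6.520×10^-6 m⁴
Effective length L_e = K·L = 1 × 1.87 = 1.870 m
P_cr = π²EI / L_e² = π² × 113×10⁹ × 6.520×10^-6 / 1.870² = 2.079×10^6 N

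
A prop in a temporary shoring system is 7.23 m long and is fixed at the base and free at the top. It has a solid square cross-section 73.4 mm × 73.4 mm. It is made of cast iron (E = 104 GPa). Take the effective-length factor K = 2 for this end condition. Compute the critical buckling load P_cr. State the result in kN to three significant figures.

I = a⁴/12 = 73.4⁴/12 = 2.419×10^6 mm⁴
I = 2.419×10^6 mm⁴ = 2.419×10^-6 m⁴
Effective length L_e = K·L = 2 × 7.23 = 14.46 m
P_cr = π²EI / L_e² = π² × 104×10⁹ × 2.419×10^-6 / 14.46² = 1.187×10^4 N

P_cr ≈ 11.9 kN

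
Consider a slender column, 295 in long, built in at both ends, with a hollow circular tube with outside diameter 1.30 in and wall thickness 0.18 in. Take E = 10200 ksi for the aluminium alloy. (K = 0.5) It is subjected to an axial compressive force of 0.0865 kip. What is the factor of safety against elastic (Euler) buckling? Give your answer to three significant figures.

Inner diameter d_i = 1.30 − 2×0.18 = 0.9400 in
I = π(d_o⁴ − d_i⁴)/64 = π(1.30⁴ − 0.9400⁴)/64 = 0.1019 in⁴
Effective length L_e = K·L = 0.5 × 295 = 147.5 in
P_cr = π²EI / L_e² = π² × 10200×10³ × 0.1019 / 147.5² = 471.4 lb
Factor of safety n = P_cr / P = 0.47139 / 0.0865 = 5.45

n ≈ 5.45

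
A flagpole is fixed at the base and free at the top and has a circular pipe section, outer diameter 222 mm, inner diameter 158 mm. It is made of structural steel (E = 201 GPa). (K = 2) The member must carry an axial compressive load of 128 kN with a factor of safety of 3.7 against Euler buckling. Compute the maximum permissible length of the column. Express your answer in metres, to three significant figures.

L_max ≈ 9.63 m

d_o = 222 mm, d_i = 158 mm
I = π(d_o⁴ − d_i⁴)/64 = π(222⁴ − 158.0⁴)/64 = 8.864×10^7 mm⁴
I = 8.864×10^-5 m⁴
Required critical load P_cr = n·P = 3.7 × 128 = 473.6 kN = 4.736×10^5 N
From P_cr = π²EI/(K·L)²:  L = (1/K)·√(π²EI/P_cr) = (1/2)·√(π²×2.01×10^11×8.864×10^-5/4.736×10^5)
L = 9.63 m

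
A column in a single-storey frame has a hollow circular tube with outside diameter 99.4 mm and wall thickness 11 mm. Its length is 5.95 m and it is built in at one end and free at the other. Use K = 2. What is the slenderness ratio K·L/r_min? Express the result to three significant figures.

λ ≈ 378

Inner diameter d_i = 99.4 − 2×11 = 77.40 mm
I = π(d_o⁴ − d_i⁴)/64 = π(99.4⁴ − 77.40⁴)/64 = 3.030×10^6 mm⁴
A = 3.055×10^3 mm²;  r_min = √(I/A) = √(3.030×10^6/3.055×10^3) = 31.50 mm
L_e = K·L = 2 × 5.95 m = 11.90 m = 11900 mm
λ = L_e / r_min = 11900 / 31.50 = 378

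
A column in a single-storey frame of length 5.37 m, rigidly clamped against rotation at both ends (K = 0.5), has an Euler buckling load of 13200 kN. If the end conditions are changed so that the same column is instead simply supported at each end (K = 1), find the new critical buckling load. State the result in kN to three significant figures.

P_cr ≈ 3300 kN

P_cr ∝ 1/K², so P_cr,new = P_cr,old × (K_old/K_new)² = 13200 × (0.5/1)²
= 13200 × 0.2500 = 3300 kN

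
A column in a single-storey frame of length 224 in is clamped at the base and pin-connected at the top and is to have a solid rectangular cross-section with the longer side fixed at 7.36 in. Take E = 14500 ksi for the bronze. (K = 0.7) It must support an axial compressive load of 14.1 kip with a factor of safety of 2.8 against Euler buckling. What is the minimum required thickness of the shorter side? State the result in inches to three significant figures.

b ≈ 2.23 in

Required P_cr = n·P = 2.8 × 14.1 = 39.48 kip
L_e = K·L = 0.7 × 224 = 156.8 in
Required I = P_cr·L_e²/(π²E) = 3.948×10^4 × 156.8² / (π² × 1.45×10^7) = 6.783 in⁴
Rectangle, weak axis: I_min = h·b³/12 with h = 7.36 in fixed  ⇒  b = (12I/h)^(1/3) = 2.23 in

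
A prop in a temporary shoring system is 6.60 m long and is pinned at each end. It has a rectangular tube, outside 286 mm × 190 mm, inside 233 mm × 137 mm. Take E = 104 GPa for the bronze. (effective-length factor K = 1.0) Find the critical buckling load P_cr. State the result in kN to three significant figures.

P_cr ≈ 2680 kN

Weak-axis I_min = (h_o·b_o³ − h_i·b_i³)/12 with b_o = 190, b_i = 137.0 mm (shorter outer/inner sides).
I_min = (286×190³ − 233.0×137.0³)/12 = 1.135×10^8 mm⁴
I = 1.135×10^8 mm⁴ = 1.135×10^-4 m⁴
Effective length L_e = K·L = 1 × 6.60 = 6.600 m
P_cr = π²EI / L_e² = π² × 104×10⁹ × 1.135×10^-4 / 6.600² = 2.676×10^6 N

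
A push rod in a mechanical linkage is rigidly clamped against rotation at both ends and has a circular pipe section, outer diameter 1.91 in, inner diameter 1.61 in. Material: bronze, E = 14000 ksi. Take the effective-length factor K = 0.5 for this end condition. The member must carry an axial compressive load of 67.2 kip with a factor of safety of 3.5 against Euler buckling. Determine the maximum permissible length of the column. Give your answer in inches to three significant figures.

L_max ≈ 27.6 in

d_o = 1.91 in, d_i = 1.61 in
I = π(d_o⁴ − d_i⁴)/64 = π(1.91⁴ − 1.610⁴)/64 = 0.3235 in⁴
Required critical load P_cr = n·P = 3.5 × 67.2 = 235.2 kip = 2.352×10^5 lb
From P_cr = π²EI/(K·L)²:  L = (1/K)·√(π²EI/P_cr) = (1/0.5)·√(π²×1.40×10^7×0.3235/2.352×10^5)
L = 27.6 in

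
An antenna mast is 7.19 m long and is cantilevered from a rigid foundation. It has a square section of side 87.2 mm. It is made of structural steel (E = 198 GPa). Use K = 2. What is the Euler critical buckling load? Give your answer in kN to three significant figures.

I = a⁴/12 = 87.2⁴/12 = 4.818×10^6 mm⁴
I = 4.818×10^6 mm⁴ = 4.818×10^-6 m⁴
Effective length L_e = K·L = 2 × 7.19 = 14.38 m
P_cr = π²EI / L_e² = π² × 198×10⁹ × 4.818×10^-6 / 14.38² = 4.553×10^4 N

P_cr ≈ 45.5 kN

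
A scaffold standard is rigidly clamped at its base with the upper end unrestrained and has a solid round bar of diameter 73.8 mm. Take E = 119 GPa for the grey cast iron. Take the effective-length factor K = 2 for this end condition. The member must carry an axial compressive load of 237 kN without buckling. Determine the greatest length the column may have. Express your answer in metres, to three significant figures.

L_max ≈ 1.34 m

I = πd⁴/64 = π×73.8⁴/64 = 1.456×10^6 mm⁴
I = 1.456×10^-6 m⁴
At the buckling limit P_cr = P = 2.370×10^5 N
From P_cr = π²EI/(K·L)²:  L = (1/K)·√(π²EI/P_cr) = (1/2)·√(π²×1.19×10^11×1.456×10^-6/2.370×10^5)
L = 1.34 m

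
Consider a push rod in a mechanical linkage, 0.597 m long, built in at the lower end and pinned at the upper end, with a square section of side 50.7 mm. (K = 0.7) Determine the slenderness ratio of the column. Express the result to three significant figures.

λ ≈ 28.6

For a square r = a/√12 = 50.7/√12 = 14.64 mm
L_e = K·L = 0.7 × 0.597 m = 0.4179 m = 417.90 mm
λ = L_e / r_min = 417.90 / 14.64 = 28.6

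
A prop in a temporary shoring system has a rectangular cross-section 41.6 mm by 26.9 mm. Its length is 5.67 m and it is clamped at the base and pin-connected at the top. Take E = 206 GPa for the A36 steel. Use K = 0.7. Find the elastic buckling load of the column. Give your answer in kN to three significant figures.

Buckling occurs about the weak axis: I_min = h·b³/12 with b = 26.9 mm (the shorter side).
I_min = 41.6×26.9³/12 = 6.748×10^4 mm⁴
I = 6.748×10^4 mm⁴ = 6.748×10^-8 m⁴
Effective length L_e = K·L = 0.7 × 5.67 = 3.969 m
P_cr = π²EI / L_e² = π² × 206×10⁹ × 6.748×10^-8 / 3.969² = 8.709×10^3 N

P_cr ≈ 8.71 kN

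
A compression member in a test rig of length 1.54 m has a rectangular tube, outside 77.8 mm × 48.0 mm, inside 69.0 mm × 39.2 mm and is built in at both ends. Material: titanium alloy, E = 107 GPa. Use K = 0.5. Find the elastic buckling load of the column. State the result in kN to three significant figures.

P_cr ≈ 660 kN

Weak-axis I_min = (h_o·b_o³ − h_i·b_i³)/12 with b_o = 48.0, b_i = 39.20 mm (shorter outer/inner sides).
I_min = (77.8×48.0³ − 69.00×39.20³)/12 = 3.706×10^5 mm⁴
I = 3.706×10^5 mm⁴ = 3.706×10^-7 m⁴
Effective length L_e = K·L = 0.5 × 1.54 = 0.7700 m
P_cr = π²EI / L_e² = π² × 107×10⁹ × 3.706×10^-7 / 0.7700² = 6.602×10^5 N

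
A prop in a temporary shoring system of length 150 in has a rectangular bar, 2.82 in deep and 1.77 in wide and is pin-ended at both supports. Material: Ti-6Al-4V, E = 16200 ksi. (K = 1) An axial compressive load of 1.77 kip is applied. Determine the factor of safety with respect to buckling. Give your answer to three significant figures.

Buckling occurs about the weak axis: I_min = h·b³/12 with b = 1.77 in (the shorter side).
I_min = 2.82×1.77³/12 = 1.303 in⁴
Effective length L_e = K·L = 1 × 150 = 150.0 in
P_cr = π²EI / L_e² = π² × 16200×10³ × 1.303 / 150.0² = 9.260×10^3 lb
Factor of safety n = P_cr / P = 9.2602 / 1.77 = 5.23

n ≈ 5.23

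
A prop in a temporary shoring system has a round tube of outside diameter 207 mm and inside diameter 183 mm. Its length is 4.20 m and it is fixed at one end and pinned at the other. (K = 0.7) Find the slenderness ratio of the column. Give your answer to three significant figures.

λ ≈ 42.6

d_o = 207 mm, d_i = 183 mm
I = π(d_o⁴ − d_i⁴)/64 = π(207⁴ − 183.0⁴)/64 = 3.507×10^7 mm⁴
A = 7.351×10^3 mm²;  r_min = √(I/A) = √(3.507×10^7/7.351×10^3) = 69.07 mm
L_e = K·L = 0.7 × 4.20 m = 2.940 m = 2940.0 mm
λ = L_e / r_min = 2940.0 / 69.07 = 42.6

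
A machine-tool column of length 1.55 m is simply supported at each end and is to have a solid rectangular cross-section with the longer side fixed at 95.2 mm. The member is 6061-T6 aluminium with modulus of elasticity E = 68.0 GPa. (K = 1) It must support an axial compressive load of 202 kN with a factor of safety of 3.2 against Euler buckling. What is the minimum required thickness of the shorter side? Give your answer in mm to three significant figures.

b ≈ 66.3 mm

Required P_cr = n·P = 3.2 × 202 = 646.4 kN
L_e = K·L = 1 × 1.55 = 1.550 m
Required I = P_cr·L_e²/(π²E) = 6.464×10^5 × 1.550² / (π² × 6.80×10^10) = 2.314×10^-6 m⁴
I_req = 2.314×10^6 mm⁴
Rectangle, weak axis: I_min = h·b³/12 with h = 95.2 mm fixed  ⇒  b = (12I/h)^(1/3) = 66.3 mm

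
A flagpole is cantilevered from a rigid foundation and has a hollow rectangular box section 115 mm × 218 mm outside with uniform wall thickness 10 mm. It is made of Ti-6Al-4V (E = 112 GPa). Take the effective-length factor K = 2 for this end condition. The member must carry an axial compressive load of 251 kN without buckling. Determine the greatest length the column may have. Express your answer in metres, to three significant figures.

L_max ≈ 3.85 m

Inner dimensions: h_i = 218 − 2×10 = 198.0 mm, b_i = 115 − 2×10 = 95.00 mm
Weak-axis I_min = (h_o·b_o³ − h_i·b_i³)/12 with b_o = 115, b_i = 95.00 mm (shorter outer/inner sides).
I_min = (218×115³ − 198.0×95.00³)/12 = 1.348×10^7 mm⁴
I = 1.348×10^-5 m⁴
At the buckling limit P_cr = P = 2.510×10^5 N
From P_cr = π²EI/(K·L)²:  L = (1/K)·√(π²EI/P_cr) = (1/2)·√(π²×1.12×10^11×1.348×10^-5/2.510×10^5)
L = 3.85 m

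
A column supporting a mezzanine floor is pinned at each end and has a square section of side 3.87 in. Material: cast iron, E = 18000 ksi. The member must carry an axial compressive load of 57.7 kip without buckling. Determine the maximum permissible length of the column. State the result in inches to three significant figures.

L_max ≈ 240 in

I = a⁴/12 = 3.87⁴/12 = 18.69 in⁴
At the buckling limit P_cr = P = 5.770×10^4 lb
From P_cr = π²EI/(K·L)²:  L = (1/K)·√(π²EI/P_cr) = (1/1)·√(π²×1.80×10^7×18.69/5.770×10^4)
L = 240 in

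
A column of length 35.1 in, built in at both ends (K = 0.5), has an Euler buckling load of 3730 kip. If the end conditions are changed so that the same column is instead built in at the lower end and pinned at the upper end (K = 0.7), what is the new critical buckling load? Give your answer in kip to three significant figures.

P_cr ≈ 1900 kip

P_cr ∝ 1/K², so P_cr,new = P_cr,old × (K_old/K_new)² = 3730 × (0.5/0.7)²
= 3730 × 0.5102 = 1900 kip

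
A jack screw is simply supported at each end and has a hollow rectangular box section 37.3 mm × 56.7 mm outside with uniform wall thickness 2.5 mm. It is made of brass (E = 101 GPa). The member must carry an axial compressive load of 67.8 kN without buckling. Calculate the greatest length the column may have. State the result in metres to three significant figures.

L_max ≈ 1.21 m

Inner dimensions: h_i = 56.7 − 2×2.5 = 51.70 mm, b_i = 37.3 − 2×2.5 = 32.30 mm
Weak-axis I_min = (h_o·b_o³ − h_i·b_i³)/12 with b_o = 37.3, b_i = 32.30 mm (shorter outer/inner sides).
I_min = (56.7×37.3³ − 51.70×32.30³)/12 = 1.000×10^5 mm⁴
I = 1.000×10^-7 m⁴
At the buckling limit P_cr = P = 6.780×10^4 N
From P_cr = π²EI/(K·L)²:  L = (1/K)·√(π²EI/P_cr) = (1/1)·√(π²×1.01×10^11×1.000×10^-7/6.780×10^4)
L = 1.21 m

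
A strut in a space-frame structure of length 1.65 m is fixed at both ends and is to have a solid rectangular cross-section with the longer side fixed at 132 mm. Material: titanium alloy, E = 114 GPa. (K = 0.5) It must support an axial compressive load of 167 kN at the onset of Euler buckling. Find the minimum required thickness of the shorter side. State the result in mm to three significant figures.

L_e = K·L = 0.5 × 1.65 = 0.8250 m
Required I = P_cr·L_e²/(π²E) = 1.670×10^5 × 0.8250² / (π² × 1.14×10^11) = 1.010×10^-7 m⁴
I_req = 1.010×10^5 mm⁴
Rectangle, weak axis: I_min = h·b³/12 with h = 132 mm fixed  ⇒  b = (12I/h)^(1/3) = 20.9 mm

b ≈ 20.9 mm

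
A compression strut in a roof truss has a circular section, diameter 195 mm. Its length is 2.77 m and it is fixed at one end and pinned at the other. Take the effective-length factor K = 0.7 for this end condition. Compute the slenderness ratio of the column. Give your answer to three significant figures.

I = πd⁴/64 = π×195⁴/64 = 7.098×10^7 mm⁴
A = 2.986×10^4 mm²;  r_min = √(I/A) = √(7.098×10^7/2.986×10^4) = 48.75 mm
L_e = K·L = 0.7 × 2.77 m = 1.939 m = 1939.0 mm
λ = L_e / r_min = 1939.0 / 48.75 = 39.8

λ ≈ 39.8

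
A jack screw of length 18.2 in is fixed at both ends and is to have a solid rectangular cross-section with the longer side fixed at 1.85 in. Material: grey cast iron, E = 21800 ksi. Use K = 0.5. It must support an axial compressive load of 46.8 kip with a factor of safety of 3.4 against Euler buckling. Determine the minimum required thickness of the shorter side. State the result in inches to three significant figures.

Required P_cr = n·P = 3.4 × 46.8 = 159.1 kip
L_e = K·L = 0.5 × 18.2 = 9.100 in
Required I = P_cr·L_e²/(π²E) = 1.591×10^5 × 9.100² / (π² × 2.18×10^7) = 6.124×10^-2 in⁴
Rectangle, weak axis: I_min = h·b³/12 with h = 1.85 in fixed  ⇒  b = (12I/h)^(1/3) = 0.735 in

b ≈ 0.735 in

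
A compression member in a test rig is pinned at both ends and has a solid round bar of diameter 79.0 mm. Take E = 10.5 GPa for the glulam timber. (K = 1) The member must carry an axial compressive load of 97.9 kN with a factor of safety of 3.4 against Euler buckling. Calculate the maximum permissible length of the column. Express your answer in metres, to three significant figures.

I = πd⁴/64 = π×79.0⁴/64 = 1.912×10^6 mm⁴
I = 1.912×10^-6 m⁴
Required critical load P_cr = n·P = 3.4 × 97.9 = 332.9 kN = 3.329×10^5 N
From P_cr = π²EI/(K·L)²:  L = (1/K)·√(π²EI/P_cr) = (1/1)·√(π²×1.05×10^10×1.912×10^-6/3.329×10^5)
L = 0.772 m

L_max ≈ 0.772 m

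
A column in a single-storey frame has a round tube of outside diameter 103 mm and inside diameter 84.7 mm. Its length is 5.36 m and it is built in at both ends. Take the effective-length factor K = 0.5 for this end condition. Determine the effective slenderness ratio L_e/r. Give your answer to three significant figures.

d_o = 103 mm, d_i = 84.7 mm
I = π(d_o⁴ − d_i⁴)/64 = π(103⁴ − 84.70⁴)/64 = 2.998×10^6 mm⁴
A = 2.698×10^3 mm²;  r_min = √(I/A) = √(2.998×10^6/2.698×10^3) = 33.34 mm
L_e = K·L = 0.5 × 5.36 m = 2.680 m = 2680.0 mm
λ = L_e / r_min = 2680.0 / 33.34 = 80.4

λ ≈ 80.4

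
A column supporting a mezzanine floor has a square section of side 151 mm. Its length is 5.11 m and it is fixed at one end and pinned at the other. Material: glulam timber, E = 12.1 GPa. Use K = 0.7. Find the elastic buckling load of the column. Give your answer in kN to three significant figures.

P_cr ≈ 404 kN

I = a⁴/12 = 151⁴/12 = 4.332×10^7 mm⁴
I = 4.332×10^7 mm⁴ = 4.332×10^-5 m⁴
Effective length L_e = K·L = 0.7 × 5.11 = 3.577 m
P_cr = π²EI / L_e² = π² × 12.1×10⁹ × 4.332×10^-5 / 3.577² = 4.044×10^5 N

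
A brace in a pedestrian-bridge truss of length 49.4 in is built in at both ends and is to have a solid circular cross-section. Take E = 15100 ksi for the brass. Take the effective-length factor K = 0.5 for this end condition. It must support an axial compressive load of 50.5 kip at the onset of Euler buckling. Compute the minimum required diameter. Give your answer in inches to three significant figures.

d ≈ 1.43 in

L_e = K·L = 0.5 × 49.4 = 24.70 in
Required I = P_cr·L_e²/(π²E) = 5.050×10^4 × 24.70² / (π² × 1.51×10^7) = 0.2067 in⁴
Solid circle: I = πd⁴/64  ⇒  d = (64I/π)^(1/4) = (64×0.2067/π)^(1/4) = 1.43 in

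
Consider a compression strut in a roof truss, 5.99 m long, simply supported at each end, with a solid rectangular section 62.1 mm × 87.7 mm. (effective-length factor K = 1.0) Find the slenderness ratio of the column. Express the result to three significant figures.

For a rectangle r_min = b/√12 = 62.1/√12 = 17.93 mm
L_e = K·L = 1 × 5.99 m = 5.990 m = 5990.0 mm
λ = L_e / r_min = 5990.0 / 17.93 = 334

λ ≈ 334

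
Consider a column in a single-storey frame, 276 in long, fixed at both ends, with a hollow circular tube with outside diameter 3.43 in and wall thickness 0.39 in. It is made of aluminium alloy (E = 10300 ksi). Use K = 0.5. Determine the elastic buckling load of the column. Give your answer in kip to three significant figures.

Inner diameter d_i = 3.43 − 2×0.39 = 2.650 in
I = π(d_o⁴ − d_i⁴)/64 = π(3.43⁴ − 2.650⁴)/64 = 4.374 in⁴
Effective length L_e = K·L = 0.5 × 276 = 138.0 in
P_cr = π²EI / L_e² = π² × 10300×10³ × 4.374 / 138.0² = 2.335×10^4 lb

P_cr ≈ 23.3 kip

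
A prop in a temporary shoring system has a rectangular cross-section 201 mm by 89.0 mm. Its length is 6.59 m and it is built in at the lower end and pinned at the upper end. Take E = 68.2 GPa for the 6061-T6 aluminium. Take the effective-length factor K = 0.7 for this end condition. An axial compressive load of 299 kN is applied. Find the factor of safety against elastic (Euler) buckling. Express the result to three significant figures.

Buckling occurs about the weak axis: I_min = h·b³/12 with b = 89.0 mm (the shorter side).
I_min = 201×89.0³/12 = 1.181×10^7 mm⁴
I = 1.181×10^7 mm⁴ = 1.181×10^-5 m⁴
Effective length L_e = K·L = 0.7 × 6.59 = 4.613 m
P_cr = π²EI / L_e² = π² × 68.2×10⁹ × 1.181×10^-5 / 4.613² = 3.735×10^5 N
Factor of safety n = P_cr / P = 373.51 / 299 = 1.25

n ≈ 1.25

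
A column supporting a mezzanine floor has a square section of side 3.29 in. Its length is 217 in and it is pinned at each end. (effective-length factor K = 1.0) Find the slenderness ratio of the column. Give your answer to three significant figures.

For a square r = a/√12 = 3.29/√12 = 0.9497 in
L_e = K·L = 1 × 217 = 217.0 in
λ = L_e / r_min = 217.00 / 0.9497 = 228

λ ≈ 228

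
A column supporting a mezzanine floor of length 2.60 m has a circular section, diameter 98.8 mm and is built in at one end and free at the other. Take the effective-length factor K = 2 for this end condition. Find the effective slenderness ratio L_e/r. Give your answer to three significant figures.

λ ≈ 211

For a solid circle r = d/4 = 98.8/4 = 24.70 mm
L_e = K·L = 2 × 2.60 m = 5.200 m = 5200.0 mm
λ = L_e / r_min = 5200.0 / 24.70 = 211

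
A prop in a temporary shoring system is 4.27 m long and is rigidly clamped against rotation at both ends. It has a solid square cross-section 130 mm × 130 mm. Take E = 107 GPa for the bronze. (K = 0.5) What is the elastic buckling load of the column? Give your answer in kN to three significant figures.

I = a⁴/12 = 130⁴/12 = 2.380×10^7 mm⁴
I = 2.380×10^7 mm⁴ = 2.380×10^-5 m⁴
Effective length L_e = K·L = 0.5 × 4.27 = 2.135 m
P_cr = π²EI / L_e² = π² × 107×10⁹ × 2.380×10^-5 / 2.135² = 5.514×10^6 N

P_cr ≈ 5510 kN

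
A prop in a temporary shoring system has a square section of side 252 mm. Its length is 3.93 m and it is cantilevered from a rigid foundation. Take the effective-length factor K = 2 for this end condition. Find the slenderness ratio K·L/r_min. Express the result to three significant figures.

For a square r = a/√12 = 252/√12 = 72.75 mm
L_e = K·L = 2 × 3.93 m = 7.860 m = 7860.0 mm
λ = L_e / r_min = 7860.0 / 72.75 = 108

λ ≈ 108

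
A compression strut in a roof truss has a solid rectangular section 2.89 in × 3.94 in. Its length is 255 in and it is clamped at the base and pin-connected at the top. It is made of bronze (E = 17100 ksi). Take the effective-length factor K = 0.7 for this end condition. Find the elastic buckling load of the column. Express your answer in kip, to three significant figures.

Buckling occurs about the weak axis: I_min = h·b³/12 with b = 2.89 in (the shorter side).
I_min = 3.94×2.89³/12 = 7.925 in⁴
Effective length L_e = K·L = 0.7 × 255 = 178.5 in
P_cr = π²EI / L_e² = π² × 17100×10³ × 7.925 / 178.5² = 4.198×10^4 lb

P_cr ≈ 42.0 kip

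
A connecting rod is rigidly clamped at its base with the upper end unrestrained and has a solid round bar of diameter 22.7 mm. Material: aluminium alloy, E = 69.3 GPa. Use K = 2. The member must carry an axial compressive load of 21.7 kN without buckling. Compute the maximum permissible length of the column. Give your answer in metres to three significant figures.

L_max ≈ 0.320 m

I = πd⁴/64 = π×22.7⁴/64 = 1.303×10^4 mm⁴
I = 1.303×10^-8 m⁴
At the buckling limit P_cr = P = 2.170×10^4 N
From P_cr = π²EI/(K·L)²:  L = (1/K)·√(π²EI/P_cr) = (1/2)·√(π²×6.93×10^10×1.303×10^-8/2.170×10^4)
L = 0.320 m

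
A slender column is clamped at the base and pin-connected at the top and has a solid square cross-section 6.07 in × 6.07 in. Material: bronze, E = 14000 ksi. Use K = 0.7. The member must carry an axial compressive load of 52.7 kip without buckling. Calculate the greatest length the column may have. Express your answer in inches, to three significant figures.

L_max ≈ 778 in

I = a⁴/12 = 6.07⁴/12 = 113.1 in⁴
At the buckling limit P_cr = P = 5.270×10^4 lb
From P_cr = π²EI/(K·L)²:  L = (1/K)·√(π²EI/P_cr) = (1/0.7)·√(π²×1.40×10^7×113.1/5.270×10^4)
L = 778 in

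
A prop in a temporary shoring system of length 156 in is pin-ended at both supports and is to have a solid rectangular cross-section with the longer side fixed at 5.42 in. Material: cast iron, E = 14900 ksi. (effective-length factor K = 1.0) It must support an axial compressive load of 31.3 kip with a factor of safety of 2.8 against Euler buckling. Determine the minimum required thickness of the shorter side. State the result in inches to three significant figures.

Required P_cr = n·P = 2.8 × 31.3 = 87.64 kip
L_e = K·L = 1 × 156 = 156.0 in
Required I = P_cr·L_e²/(π²E) = 8.764×10^4 × 156.0² / (π² × 1.49×10^7) = 14.50 in⁴
Rectangle, weak axis: I_min = h·b³/12 with h = 5.42 in fixed  ⇒  b = (12I/h)^(1/3) = 3.18 in

b ≈ 3.18 in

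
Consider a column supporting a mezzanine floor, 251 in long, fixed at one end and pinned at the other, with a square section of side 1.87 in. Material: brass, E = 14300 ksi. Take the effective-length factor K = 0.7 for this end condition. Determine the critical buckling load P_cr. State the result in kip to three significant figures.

P_cr ≈ 4.66 kip

I = a⁴/12 = 1.87⁴/12 = 1.019 in⁴
Effective length L_e = K·L = 0.7 × 251 = 175.7 in
P_cr = π²EI / L_e² = π² × 14300×10³ × 1.019 / 175.7² = 4.659×10^3 lb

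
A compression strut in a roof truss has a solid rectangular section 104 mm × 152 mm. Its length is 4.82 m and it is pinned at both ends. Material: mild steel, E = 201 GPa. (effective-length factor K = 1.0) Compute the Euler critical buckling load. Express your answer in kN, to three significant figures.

Buckling occurs about the weak axis: I_min = h·b³/12 with b = 104 mm (the shorter side).
I_min = 152×104³/12 = 1.425×10^7 mm⁴
I = 1.425×10^7 mm⁴ = 1.425×10^-5 m⁴
Effective length L_e = K·L = 1 × 4.82 = 4.820 m
P_cr = π²EI / L_e² = π² × 201×10⁹ × 1.425×10^-5 / 4.820² = 1.217×10^6 N

P_cr ≈ 1220 kN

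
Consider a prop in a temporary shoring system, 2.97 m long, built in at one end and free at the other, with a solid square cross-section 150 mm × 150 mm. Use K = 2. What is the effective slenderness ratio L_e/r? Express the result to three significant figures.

λ ≈ 137

I = a⁴/12 = 150⁴/12 = 4.219×10^7 mm⁴
A = 2.250×10^4 mm²;  r_min = √(I/A) = √(4.219×10^7/2.250×10^4) = 43.30 mm
L_e = K·L = 2 × 2.97 m = 5.940 m = 5940.0 mm
λ = L_e / r_min = 5940.0 / 43.30 = 137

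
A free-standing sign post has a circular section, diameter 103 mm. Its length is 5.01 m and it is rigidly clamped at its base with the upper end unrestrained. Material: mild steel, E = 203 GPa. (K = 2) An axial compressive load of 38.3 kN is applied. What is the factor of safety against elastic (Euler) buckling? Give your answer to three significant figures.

n ≈ 2.88

I = πd⁴/64 = π×103⁴/64 = 5.525×10^6 mm⁴
I = 5.525×10^6 mm⁴ = 5.525×10^-6 m⁴
Effective length L_e = K·L = 2 × 5.01 = 10.02 m
P_cr = π²EI / L_e² = π² × 203×10⁹ × 5.525×10^-6 / 10.02² = 1.103×10^5 N
Factor of safety n = P_cr / P = 110.25 / 38.3 = 2.88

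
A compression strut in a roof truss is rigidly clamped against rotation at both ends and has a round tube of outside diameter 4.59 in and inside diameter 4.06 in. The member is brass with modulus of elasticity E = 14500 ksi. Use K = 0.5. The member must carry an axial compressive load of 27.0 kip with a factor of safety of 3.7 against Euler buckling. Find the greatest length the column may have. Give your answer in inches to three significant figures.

d_o = 4.59 in, d_i = 4.06 in
I = π(d_o⁴ − d_i⁴)/64 = π(4.59⁴ − 4.060⁴)/64 = 8.451 in⁴
Required critical load P_cr = n·P = 3.7 × 27.0 = 99.90 kip = 9.990×10^4 lb
From P_cr = π²EI/(K·L)²:  L = (1/K)·√(π²EI/P_cr) = (1/0.5)·√(π²×1.45×10^7×8.451/9.990×10^4)
L = 220 in

L_max ≈ 220 in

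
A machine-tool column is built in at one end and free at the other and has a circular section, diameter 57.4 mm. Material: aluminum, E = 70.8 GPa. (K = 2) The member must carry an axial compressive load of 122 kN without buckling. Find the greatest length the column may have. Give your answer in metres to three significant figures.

L_max ≈ 0.874 m

I = πd⁴/64 = π×57.4⁴/64 = 5.329×10^5 mm⁴
I = 5.329×10^-7 m⁴
At the buckling limit P_cr = P = 1.220×10^5 N
From P_cr = π²EI/(K·L)²:  L = (1/K)·√(π²EI/P_cr) = (1/2)·√(π²×7.08×10^10×5.329×10^-7/1.220×10^5)
L = 0.874 m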